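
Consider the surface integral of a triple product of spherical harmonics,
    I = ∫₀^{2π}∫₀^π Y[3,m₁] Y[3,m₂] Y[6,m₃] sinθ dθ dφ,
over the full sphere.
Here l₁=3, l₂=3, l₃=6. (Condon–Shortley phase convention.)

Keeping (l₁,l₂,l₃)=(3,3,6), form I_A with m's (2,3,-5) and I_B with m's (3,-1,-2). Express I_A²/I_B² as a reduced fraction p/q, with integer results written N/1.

l's match ⇒ only the (l;m) 3-j factors differ between A and B.
A: triangle coeff Δ(3,3,6) = 1/12012; Σ_t [0,0]: t=0:+1/86400 = 1/86400; (3j)²=1/26 [(3 3 6; 2 3 -5)], sign=-1
B: triangle coeff Δ(3,3,6) = 1/12012; Σ_t [0,0]: t=0:+1/34560 = 1/34560; (3j)²=1/429 [(3 3 6; 3 -1 -2)], sign=+1
I_A²/I_B² = (1/26)/(1/429) = 33/2

33/2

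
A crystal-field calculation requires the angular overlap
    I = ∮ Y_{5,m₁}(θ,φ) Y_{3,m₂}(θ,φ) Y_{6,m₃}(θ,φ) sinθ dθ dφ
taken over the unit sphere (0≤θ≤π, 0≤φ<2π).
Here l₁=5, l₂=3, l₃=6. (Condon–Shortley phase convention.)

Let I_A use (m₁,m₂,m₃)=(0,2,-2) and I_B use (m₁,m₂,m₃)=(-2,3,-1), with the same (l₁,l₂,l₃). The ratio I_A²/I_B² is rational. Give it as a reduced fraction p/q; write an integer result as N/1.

l's match ⇒ only the (l;m) 3-j factors differ between A and B.
A: triangle coeff Δ(5,3,6) = 1/675675; Σ_t [1,2]: t=1:−1/13824 t=2:+1/8640 = 1/23040; (3j)²=2/429 [(5 3 6; 0 2 -2)], sign=+1
B: triangle coeff Δ(5,3,6) = 1/675675; Σ_t [2,2]: t=2:+1/34560 = 1/34560; (3j)²=7/429 [(5 3 6; -2 3 -1)], sign=-1
I_A²/I_B² = (2/429)/(7/429) = 2/7

2/7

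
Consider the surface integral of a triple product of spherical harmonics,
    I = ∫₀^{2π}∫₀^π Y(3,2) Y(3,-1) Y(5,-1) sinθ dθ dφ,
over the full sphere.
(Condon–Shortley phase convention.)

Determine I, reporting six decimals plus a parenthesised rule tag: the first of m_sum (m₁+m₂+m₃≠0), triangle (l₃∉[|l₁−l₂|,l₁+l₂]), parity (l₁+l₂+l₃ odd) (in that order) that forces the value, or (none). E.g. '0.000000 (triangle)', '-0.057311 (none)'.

0.000000 (parity)

L=11 odd ⇒ parity kills the (l;000) factor ⇒ I = 0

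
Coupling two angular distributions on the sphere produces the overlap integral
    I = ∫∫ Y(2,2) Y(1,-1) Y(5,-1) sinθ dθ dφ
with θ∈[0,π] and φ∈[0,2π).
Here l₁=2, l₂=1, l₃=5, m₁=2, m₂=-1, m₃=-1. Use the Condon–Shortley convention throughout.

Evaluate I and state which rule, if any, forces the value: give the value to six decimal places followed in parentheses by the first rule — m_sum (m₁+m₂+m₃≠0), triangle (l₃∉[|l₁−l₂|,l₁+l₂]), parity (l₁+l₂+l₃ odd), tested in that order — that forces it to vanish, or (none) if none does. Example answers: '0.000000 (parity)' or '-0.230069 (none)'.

triangle: need 1≤l₃≤3, have 5; I=0

0.000000 (triangle)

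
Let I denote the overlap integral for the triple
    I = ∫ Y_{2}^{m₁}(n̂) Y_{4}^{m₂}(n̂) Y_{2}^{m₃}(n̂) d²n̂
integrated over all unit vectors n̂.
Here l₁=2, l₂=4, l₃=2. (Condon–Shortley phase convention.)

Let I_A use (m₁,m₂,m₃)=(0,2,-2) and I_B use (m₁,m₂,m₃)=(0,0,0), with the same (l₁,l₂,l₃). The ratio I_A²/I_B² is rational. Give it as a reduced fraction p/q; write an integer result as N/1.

5/12

Shared (l₁,l₂,l₃)=(2,4,2): N and (l;000)² cancel in I_A²/I_B².
A: Δ = 4!·0!·4!/9! = 1/630; Racah Σ t=2..2: t=2:+1/96 = 1/96; ⇒ 3j(2 4 2; 0 2 -2)² = 1/42, sgn +1
B: Δ = 4!·0!·4!/9! = 1/630; Racah Σ t=2..2: t=2:+1/16 = 1/16; ⇒ 3j(2 4 2; 0 0 0)² = 2/35, sgn +1
I_A²/I_B² = (1/42)/(2/35) = 5/12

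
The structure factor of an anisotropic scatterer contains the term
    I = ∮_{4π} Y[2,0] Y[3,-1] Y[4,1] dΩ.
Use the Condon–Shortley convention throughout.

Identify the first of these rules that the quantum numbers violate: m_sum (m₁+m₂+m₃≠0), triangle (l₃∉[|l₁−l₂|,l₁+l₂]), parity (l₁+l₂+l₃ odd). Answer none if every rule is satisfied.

azimuthal sum: 0 − 1 + 1 = 0  ✓
1 ≤ 4 ≤ 5 (triangle on l)  ✓
L = 2 + 3 + 4 = 9 (odd)  ✗

parity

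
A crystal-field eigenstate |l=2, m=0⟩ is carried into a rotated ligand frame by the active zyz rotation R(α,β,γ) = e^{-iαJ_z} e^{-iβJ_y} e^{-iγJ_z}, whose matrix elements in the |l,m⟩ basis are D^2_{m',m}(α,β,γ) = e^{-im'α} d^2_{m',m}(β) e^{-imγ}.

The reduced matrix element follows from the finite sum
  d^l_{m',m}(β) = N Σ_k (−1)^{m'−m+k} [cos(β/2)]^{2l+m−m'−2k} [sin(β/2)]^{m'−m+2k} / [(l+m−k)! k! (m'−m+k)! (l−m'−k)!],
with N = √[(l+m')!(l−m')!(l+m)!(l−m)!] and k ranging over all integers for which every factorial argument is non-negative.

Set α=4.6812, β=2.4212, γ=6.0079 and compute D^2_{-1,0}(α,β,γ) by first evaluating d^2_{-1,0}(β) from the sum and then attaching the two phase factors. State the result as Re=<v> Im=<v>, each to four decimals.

Re=0.0189 Im=0.6069

First d^2_{-1,0}(β=2.4212), then the phase factors e^{-i(-1)α} and e^{-i(0)γ}:
Half-angle: c=0.352458, s=0.935828. N=√(1·6·2·2)=4.898979
The bounds max(0,m−m')=1 and min(l+m,l−m')=2 give 2 terms
  k=1: (−1)^0·4.8990/(2)·0.3525^3·0.9358^1 = +0.100368
  k=2: (−1)^1·4.8990/(2)·0.3525^1·0.9358^3 = -0.707572
d^2_{-1,0}(2.4212) = +0.100368 -0.707572 = -0.607204
Attach z-rotation phases: D = e^{-i(-1)(4.6812)}·(-0.607204)·e^{-i(0)(6.0079)} = +0.018935+0.606909i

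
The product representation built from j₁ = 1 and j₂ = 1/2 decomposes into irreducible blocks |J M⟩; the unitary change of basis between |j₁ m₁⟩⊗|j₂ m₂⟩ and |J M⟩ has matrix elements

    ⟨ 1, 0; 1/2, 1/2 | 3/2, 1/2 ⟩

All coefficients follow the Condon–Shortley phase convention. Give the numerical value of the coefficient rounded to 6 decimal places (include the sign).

√[4·0!2!1!/4! · 1!1!1!0!2!1!] = √(2/3)
  +(−1)^0/∏(0,0,1,1,1,0)! = 1  (running 1)
⟨..|..⟩ = √(2/3)·(1) = +0.816497

+0.816497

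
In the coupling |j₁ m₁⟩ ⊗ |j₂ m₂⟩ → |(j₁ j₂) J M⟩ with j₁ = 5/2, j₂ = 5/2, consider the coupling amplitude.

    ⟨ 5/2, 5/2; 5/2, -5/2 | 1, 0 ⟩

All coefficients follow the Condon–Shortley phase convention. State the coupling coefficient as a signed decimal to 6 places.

triangle: 4!·1!·1!/7! = 24/5040
(j±m)!: 5!·0!·0!·5!·1!·1! = 14400
prefactor² = (2J+1)·Δ·N² = 1440/7
  k=0: +1/(0!·4!·0!·0!·1!·1!) = 1/24
Σ = 1/24  ⇒  CG² = 1440/7·(1/24)² = 5/14
CG = +√(5/14) = +0.597614

+√(5/14) ≈ +0.597614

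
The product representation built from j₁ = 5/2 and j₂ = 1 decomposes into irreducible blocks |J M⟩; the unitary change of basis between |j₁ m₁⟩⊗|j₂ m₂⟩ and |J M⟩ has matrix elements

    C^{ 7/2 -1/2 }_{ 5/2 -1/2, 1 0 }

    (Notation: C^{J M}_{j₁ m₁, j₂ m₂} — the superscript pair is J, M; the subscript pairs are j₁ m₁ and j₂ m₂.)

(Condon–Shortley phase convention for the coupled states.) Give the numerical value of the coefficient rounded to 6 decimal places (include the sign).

+0.755929

j₁+j₂−J=0  J+j₁−j₂=5  J−j₁+j₂=2  j₁+j₂+J+1=8
(j₁±m₁, j₂±m₂, J±M) = (2,3,1,1,3,4)
P² = 576/7
sum k=0..0:
  [0] +1/12 = 1/12
S = 1/12
C² = P²·S² = 4/7 ; C = +0.755929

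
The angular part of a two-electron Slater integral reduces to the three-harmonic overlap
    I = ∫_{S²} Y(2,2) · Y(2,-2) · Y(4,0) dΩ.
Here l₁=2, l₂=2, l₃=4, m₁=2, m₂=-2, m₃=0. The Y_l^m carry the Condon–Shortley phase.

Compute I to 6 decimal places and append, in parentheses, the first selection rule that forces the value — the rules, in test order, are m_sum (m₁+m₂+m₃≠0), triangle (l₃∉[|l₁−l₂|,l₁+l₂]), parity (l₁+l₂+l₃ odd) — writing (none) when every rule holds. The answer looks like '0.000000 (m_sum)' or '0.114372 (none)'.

Rules hold: Σm=0, L=8 even, 0≤4≤4.
N = 5·5·9 = 225
Δ = 0!·4!·4!/9! = 1/630
Racah Σ t=0..0: t=0:+1/16 = 1/16
⇒ 3j(2 2 4; 0 0 0)² = 2/35, sgn +1
Racah Σ t=0..0: t=0:+1/576 = 1/576
⇒ 3j(2 2 4; 2 -2 0)² = 1/630, sgn +1
4πI² = N·(3j₀)²·(3jₘ)² = 1/49
I = +1·√(0.0204082/4π) = 0.04029926
No selection rule forces the value: the integral is nonzero (none).

0.040299 (none)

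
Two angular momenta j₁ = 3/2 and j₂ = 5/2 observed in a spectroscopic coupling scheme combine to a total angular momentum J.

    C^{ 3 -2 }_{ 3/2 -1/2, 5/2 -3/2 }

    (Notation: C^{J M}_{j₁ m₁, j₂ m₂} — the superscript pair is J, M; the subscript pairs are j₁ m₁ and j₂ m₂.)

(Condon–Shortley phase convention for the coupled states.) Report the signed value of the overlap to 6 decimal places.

+√(1/12) = +0.288675

√[7·1!2!4!/8! · 1!2!1!4!1!5!] = √(48)
  +(−1)^0/∏(0,1,2,1,0,3)! = 1/12  (running 1/12)
  +(−1)^1/∏(1,0,1,0,1,4)! = -1/24  (running 1/24)
⟨..|..⟩ = √(48)·(1/24) = +0.288675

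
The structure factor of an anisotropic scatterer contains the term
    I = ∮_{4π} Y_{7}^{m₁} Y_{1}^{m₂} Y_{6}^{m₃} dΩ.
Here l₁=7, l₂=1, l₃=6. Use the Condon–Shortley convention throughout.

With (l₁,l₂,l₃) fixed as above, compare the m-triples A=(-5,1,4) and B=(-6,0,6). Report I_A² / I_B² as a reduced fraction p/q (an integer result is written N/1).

66/13

l's match ⇒ only the (l;m) 3-j factors differ between A and B.
A: triangle coeff Δ(7,1,6) = 1/1365; Σ_t [2,2]: t=2:+1/14515200 = 1/14515200; (3j)²=22/455 [(7 1 6; -5 1 4)], sign=+1
B: triangle coeff Δ(7,1,6) = 1/1365; Σ_t [1,1]: t=1:−1/479001600 = -1/479001600; (3j)²=1/105 [(7 1 6; -6 0 6)], sign=-1
I_A²/I_B² = (22/455)/(1/105) = 66/13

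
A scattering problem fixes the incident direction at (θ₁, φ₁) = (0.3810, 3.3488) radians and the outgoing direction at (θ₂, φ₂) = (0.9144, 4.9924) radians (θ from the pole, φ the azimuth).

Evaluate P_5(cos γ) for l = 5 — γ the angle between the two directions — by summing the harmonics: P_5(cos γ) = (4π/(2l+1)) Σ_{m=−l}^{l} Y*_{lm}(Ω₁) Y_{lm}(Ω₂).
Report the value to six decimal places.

Addition theorem: P_5(cos γ) = (4π/11) Σ_m Y*_{lm}(Ω₁) Y_{lm}(Ω₂), m = −5…5:
  m=-5: Y*=-0.00168 - 0.00284j  Y=0.14271 + 0.02461j  product -0.00017 - 0.00045j
  m=-4: Y*=0.01760 + 0.01920j  Y=0.15368 - 0.31754j  product 0.00880 - 0.00264j
  m=-3: Y*=-0.09768 - 0.06998j  Y=-0.30121 - 0.26997j  product 0.01053 + 0.04745j
  m=-2: Y*=0.31564 + 0.13885j  Y=-0.06449 + 0.04044j  product -0.02597 + 0.00381j
  m=-1: Y*=-0.52795 - 0.11099j  Y=-0.09124 - 0.31730j  product 0.01296 + 0.17765j
  m=+0: Y*=0.15864 + 0.00000j  Y=-0.16641 + 0.00000j  product -0.02640 + 0.00000j
  m=+1: Y*=0.52795 - 0.11099j  Y=0.09124 - 0.31730j  product 0.01296 - 0.17765j
  m=+2: Y*=0.31564 - 0.13885j  Y=-0.06449 - 0.04044j  product -0.02597 - 0.00381j
  m=+3: Y*=0.09768 - 0.06998j  Y=0.30121 - 0.26997j  product 0.01053 - 0.04745j
  m=+4: Y*=0.01760 - 0.01920j  Y=0.15368 + 0.31754j  product 0.00880 + 0.00264j
  m=+5: Y*=0.00168 - 0.00284j  Y=-0.14271 + 0.02461j  product -0.00017 + 0.00045j
Total Σ_m = -0.01410 - 0.00000j. Multiply by 1.142397: -0.01611 - 0.00000j. P_5(cos γ) = -0.016109

-0.016109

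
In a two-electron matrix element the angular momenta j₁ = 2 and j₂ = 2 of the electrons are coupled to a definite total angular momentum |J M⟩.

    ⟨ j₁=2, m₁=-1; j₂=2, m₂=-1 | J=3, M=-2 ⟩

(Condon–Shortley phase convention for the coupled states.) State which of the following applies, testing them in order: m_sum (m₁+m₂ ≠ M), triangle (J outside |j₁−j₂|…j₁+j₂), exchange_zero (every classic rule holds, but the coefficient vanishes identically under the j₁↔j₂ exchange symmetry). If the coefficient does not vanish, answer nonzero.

exchange_zero

m-sum: m₁+m₂ = -1+(-1) = -2, M = -2  ✓
triangle: |j₁−j₂| = 0 ≤ J = 3 ≤ j₁+j₂ = 4  ✓
exchange: j₁=j₂ and m₁=m₂, and (−1)^(j₁+j₂−J) = (−1)^1 = −1 forces ⟨j₁m₁;j₂m₂|JM⟩ = −⟨j₂m₂;j₁m₁|JM⟩ = −⟨j₁m₁;j₂m₂|JM⟩ ⇒ the coefficient vanishes identically
Racah sum check: Σ_k collapses to 0 ⇒ CG = 0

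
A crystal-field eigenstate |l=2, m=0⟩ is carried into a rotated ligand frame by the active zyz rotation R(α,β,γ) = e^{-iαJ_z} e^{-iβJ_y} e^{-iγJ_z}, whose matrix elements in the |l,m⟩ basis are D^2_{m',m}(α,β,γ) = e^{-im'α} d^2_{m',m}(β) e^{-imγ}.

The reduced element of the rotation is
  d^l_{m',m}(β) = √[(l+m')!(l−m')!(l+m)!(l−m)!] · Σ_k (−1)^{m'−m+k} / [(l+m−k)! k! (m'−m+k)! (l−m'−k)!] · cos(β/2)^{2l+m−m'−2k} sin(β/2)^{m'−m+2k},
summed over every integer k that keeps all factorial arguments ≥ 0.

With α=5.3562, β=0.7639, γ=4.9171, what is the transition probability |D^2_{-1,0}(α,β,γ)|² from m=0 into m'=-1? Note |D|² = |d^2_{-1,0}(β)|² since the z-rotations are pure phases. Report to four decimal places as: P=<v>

First d^2_{-1,0}(β=0.7639), then the phase factors e^{-i(-1)α} and e^{-i(0)γ}:
Half-angle: c=0.927940, s=0.372731. N=√(1·6·2·2)=4.898979
k: max(0,(0)−(-1))=1 … min(2+(0),2−(-1))=2
  k=1: (−1)^0·4.8990/(2)·0.9279^3·0.3727^1 = +0.729508
  k=2: (−1)^1·4.8990/(2)·0.9279^1·0.3727^3 = -0.117701
d^2_{-1,0}(0.7639) = +0.729508 -0.117701 = +0.611806
|D^2_{-1,0}|² = |d^2_{-1,0}(β)|² = (+0.611806)² = 0.374307 (the z-rotation phases have unit modulus)

P=0.3743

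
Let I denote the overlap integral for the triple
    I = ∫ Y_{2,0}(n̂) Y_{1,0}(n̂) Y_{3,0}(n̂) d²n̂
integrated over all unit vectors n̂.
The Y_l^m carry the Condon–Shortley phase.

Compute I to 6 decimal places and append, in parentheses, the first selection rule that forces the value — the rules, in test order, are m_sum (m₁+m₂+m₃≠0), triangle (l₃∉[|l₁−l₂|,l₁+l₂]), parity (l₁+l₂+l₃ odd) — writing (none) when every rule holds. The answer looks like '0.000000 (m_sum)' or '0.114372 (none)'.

Checks pass: Σm=0; 6 even; l₃=3∈[1,3].
(2·2+1)(2·1+1)(2·3+1) = 105
Δ: 0! 4! 2! / 7! → 1/105
sum: t=0:+1/4 = 1/4
3j²(2 1 3; 0 0 0) = Δ·Π!·Σ² = 3/35  (sign -1)
(m-triple is (0,0,0) — same symbol as above.)
combine: 4πI² = 105·3/35·3/35 = 27/35
take √, sign +1: I = 0.24776670
No selection rule forces the value: the integral is nonzero (none).

0.247767 (none)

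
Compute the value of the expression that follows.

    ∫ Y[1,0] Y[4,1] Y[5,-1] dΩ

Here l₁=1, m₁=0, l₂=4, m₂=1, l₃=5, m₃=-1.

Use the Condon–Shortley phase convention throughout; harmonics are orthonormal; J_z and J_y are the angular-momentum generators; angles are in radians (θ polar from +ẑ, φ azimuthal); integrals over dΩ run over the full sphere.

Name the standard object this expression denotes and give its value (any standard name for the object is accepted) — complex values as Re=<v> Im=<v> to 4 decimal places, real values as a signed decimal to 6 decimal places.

This is a Gaunt coefficient — the integral of a triple product of spherical harmonics over the sphere.
Rules hold: Σm=0, L=10 even, 3≤5≤5.
N = 3·9·11 = 297
Δ = 0!·2!·8!/11! = 1/495
Racah Σ t=0..0: t=0:+1/576 = 1/576
⇒ 3j(1 4 5; 0 0 0)² = 5/99, sgn -1
Racah Σ t=0..0: t=0:+1/720 = 1/720
⇒ 3j(1 4 5; 0 1 -1)² = 8/165, sgn +1
4πI² = N·(3j₀)²·(3jₘ)² = 8/11
I = -1·√(0.727273/4π) = -0.24057125

Gaunt coefficient, -0.240571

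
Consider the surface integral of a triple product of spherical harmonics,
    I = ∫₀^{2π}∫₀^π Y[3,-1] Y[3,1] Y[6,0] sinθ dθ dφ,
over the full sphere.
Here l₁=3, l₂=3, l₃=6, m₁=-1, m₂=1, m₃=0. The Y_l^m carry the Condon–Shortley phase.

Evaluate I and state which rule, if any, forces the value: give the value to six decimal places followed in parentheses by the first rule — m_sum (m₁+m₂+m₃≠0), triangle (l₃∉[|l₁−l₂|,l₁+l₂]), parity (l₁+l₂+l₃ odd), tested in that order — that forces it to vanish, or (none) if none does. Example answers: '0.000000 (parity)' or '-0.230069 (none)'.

m-sum 0 ✓  L=12 even ✓  0≤6≤6 ✓
Π(2lᵢ+1) = 7×7×13 = 637
triangle coeff Δ(3,3,6) = 1/12012
Σ_t [0,0]: t=0:+1/1296 = 1/1296
(3j)²=100/3003 [(3 3 6; 0 0 0)], sign=+1
Σ_t [0,0]: t=0:+1/2304 = 1/2304
(3j)²=75/4004 [(3 3 6; -1 1 0)], sign=+1
⇒ 4πI² = 625/1573
I = (+1)√(625/1573/(4π)) = 0.17781595
No selection rule forces the value: the integral is nonzero (none).

0.177816 (none)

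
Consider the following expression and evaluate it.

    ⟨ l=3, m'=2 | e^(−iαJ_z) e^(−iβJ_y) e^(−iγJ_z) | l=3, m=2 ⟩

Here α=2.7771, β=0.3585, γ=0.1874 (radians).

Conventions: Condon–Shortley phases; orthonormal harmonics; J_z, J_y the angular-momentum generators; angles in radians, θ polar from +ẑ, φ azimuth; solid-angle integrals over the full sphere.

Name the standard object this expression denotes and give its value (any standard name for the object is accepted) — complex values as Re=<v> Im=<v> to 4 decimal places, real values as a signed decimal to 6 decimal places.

This is a Wigner D-matrix element — the rotation-matrix element ⟨l m'| R(α,β,γ) |l m⟩ in the angular-momentum basis.
D^3_{2,2}(2.7771,0.3585,0.1874) = e^{-i·2·2.7771}·d^3_{2,2}(0.3585)·e^{-i·2·0.1874}. Compute d first:
c=cos(0.358500/2)=0.983978, s=sin(0.358500/2)=0.178292; N=√[120·1·120·1]=120.000000
k∈{0,1} keeps every argument non-negative
  k=0: (−1)^0·120.0000/(120)·0.9840^6·0.1783^0 = +0.907636
  k=1: (−1)^1·120.0000/(24)·0.9840^4·0.1783^2 = -0.148995
d^3_{2,2}(0.3585) = +0.907636 -0.148995 = +0.758640
Attach z-rotation phases: D = e^{-i(2)(2.7771)}·(+0.758640)·e^{-i(2)(0.1874)} = +0.711551+0.263116i

Wigner D-matrix element, Re=0.7116 Im=0.2631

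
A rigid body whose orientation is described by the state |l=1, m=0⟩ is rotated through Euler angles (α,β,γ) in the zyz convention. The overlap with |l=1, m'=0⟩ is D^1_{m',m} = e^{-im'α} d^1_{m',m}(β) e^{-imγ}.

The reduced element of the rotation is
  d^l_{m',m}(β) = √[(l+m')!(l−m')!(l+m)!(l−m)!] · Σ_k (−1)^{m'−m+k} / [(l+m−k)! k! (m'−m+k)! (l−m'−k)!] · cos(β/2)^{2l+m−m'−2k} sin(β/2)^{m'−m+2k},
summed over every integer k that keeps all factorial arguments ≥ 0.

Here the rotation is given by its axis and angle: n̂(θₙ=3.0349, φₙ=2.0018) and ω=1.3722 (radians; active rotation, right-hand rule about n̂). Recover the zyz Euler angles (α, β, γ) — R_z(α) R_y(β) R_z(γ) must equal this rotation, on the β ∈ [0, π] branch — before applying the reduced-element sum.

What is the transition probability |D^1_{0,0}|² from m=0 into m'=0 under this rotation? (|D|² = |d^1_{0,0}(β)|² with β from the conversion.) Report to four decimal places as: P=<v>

P=0.9819

Axis–angle → zyz. n̂ = (sinθₙcosφₙ, sinθₙsinφₙ, cosθₙ) = (-0.044490, +0.096751, -0.994314), ω = 1.3722.
R = I cosω + sinω [n̂]ₓ + (1−cosω) n̂n̂ᵀ gives
  R = [+0.198882, +0.971315, +0.130359; -0.978225, +0.204807, -0.033606; -0.059341, -0.120837, +0.990897]
β = atan2(√(R₁₃²+R₂₃²), R₃₃) = 0.135031; α = atan2(R₂₃, R₁₃) mod 2π = 6.030883; γ = atan2(R₃₂, −R₃₁) mod 2π = 5.168875
Split into d^1_{0,0}(β=0.1350) × two z-phases.
Half-angle: c=0.997722, s=0.067464. N=√(1·1·1·1)=1.000000
The bounds max(0,m−m')=0 and min(l+m,l−m')=1 give 2 terms
  k=0: (−1)^0·1.0000/(1)·0.9977^2·0.0675^0 = +0.995449
  k=1: (−1)^1·1.0000/(1)·0.9977^0·0.0675^2 = -0.004551
d^1_{0,0}(0.1350) = +0.995449 -0.004551 = +0.990897
|D^1_{0,0}|² = |d^1_{0,0}(β)|² = (+0.990897)² = 0.981877 (the z-rotation phases have unit modulus)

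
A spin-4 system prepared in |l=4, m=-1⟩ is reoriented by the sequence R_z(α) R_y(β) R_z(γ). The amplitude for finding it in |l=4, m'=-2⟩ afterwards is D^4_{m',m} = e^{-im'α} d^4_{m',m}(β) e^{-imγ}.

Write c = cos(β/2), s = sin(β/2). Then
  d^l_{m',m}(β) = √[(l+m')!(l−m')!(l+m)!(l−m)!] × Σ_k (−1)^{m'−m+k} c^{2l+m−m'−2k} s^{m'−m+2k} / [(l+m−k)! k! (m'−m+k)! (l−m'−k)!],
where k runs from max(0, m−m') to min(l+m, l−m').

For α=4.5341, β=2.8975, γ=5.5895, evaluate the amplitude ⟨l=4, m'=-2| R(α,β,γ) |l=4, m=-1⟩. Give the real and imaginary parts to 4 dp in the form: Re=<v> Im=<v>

Re=-0.0120 Im=0.0208

Split into d^4_{-2,-1}(β=2.8975) × two z-phases.
Half-angle: c=0.121744, s=0.992562. N=√(2·720·6·120)=1018.233765
The bounds max(0,m−m')=1 and min(l+m,l−m')=3 give 3 terms
  k=1: (−1)^0·1018.2338/(240)·0.1217^7·0.9926^1 = +0.000002
  k=2: (−1)^1·1018.2338/(48)·0.1217^5·0.9926^3 = -0.000555
  k=3: (−1)^2·1018.2338/(72)·0.1217^3·0.9926^5 = +0.024583
d^4_{-2,-1}(2.8975) = +0.000002 -0.000555 +0.024583 = +0.024030
Attach z-rotation phases: D = e^{-i(-2)(4.5341)}·(+0.024030)·e^{-i(-1)(5.5895)} = -0.011951+0.020848i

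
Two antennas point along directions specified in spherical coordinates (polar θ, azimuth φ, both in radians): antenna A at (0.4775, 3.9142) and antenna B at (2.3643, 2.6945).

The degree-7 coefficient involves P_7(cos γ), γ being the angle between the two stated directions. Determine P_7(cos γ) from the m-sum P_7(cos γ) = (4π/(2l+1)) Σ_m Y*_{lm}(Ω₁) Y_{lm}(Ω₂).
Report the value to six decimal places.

Summing Y*_{l m}(θ₁,φ₁)·Y_{l m}(θ₂,φ₂) over m ∈ [−7, 7]; prefactor 4π/(2·7+1) = 0.837758:
  m=-7: (-0.00139 + 0.00166j) × (0.04174 - 0.00050j) = -0.00006 + 0.00007j  (running Σ = -0.00006 + 0.00007j)
  m=-6: (-0.00120 - 0.01561j) × (0.14230 - 0.07033j) = -0.00127 - 0.00214j  (running Σ = -0.00133 - 0.00207j)
  m=-5: (0.05226 + 0.04597j) × (0.21528 - 0.27473j) = 0.02388 - 0.00446j  (running Σ = 0.02256 - 0.00653j)
  m=-4: (-0.21062 + 0.01079j) × (0.09850 - 0.44558j) = -0.01594 + 0.09491j  (running Σ = 0.00661 + 0.08838j)
  m=-3: (0.29122 - 0.31447j) × (-0.05543 - 0.23725j) = -0.09075 - 0.05166j  (running Σ = -0.08414 + 0.03672j)
  m=-2: (0.01292 + 0.50484j) × (0.13648 + 0.16995j) = -0.08403 + 0.07110j  (running Σ = -0.16817 + 0.10782j)
  m=-1: (-0.08510 - 0.08295j) × (0.32013 + 0.15349j) = -0.01451 - 0.03962j  (running Σ = -0.18268 + 0.06820j)
  m=0: (-0.43453 + 0.00000j) × (-0.11760 + 0.00000j) = 0.05110 + 0.00000j  (running Σ = -0.13158 + 0.06820j)
  m=1: (0.08510 - 0.08295j) × (-0.32013 + 0.15349j) = -0.01451 + 0.03962j  (running Σ = -0.14609 + 0.10782j)
  m=2: (0.01292 - 0.50484j) × (0.13648 - 0.16995j) = -0.08403 - 0.07110j  (running Σ = -0.23012 + 0.03672j)
  m=3: (-0.29122 - 0.31447j) × (0.05543 - 0.23725j) = -0.09075 + 0.05166j  (running Σ = -0.32087 + 0.08838j)
  m=4: (-0.21062 - 0.01079j) × (0.09850 + 0.44558j) = -0.01594 - 0.09491j  (running Σ = -0.33681 - 0.00653j)
  m=5: (-0.05226 + 0.04597j) × (-0.21528 - 0.27473j) = 0.02388 + 0.00446j  (running Σ = -0.31293 - 0.00207j)
  m=6: (-0.00120 + 0.01561j) × (0.14230 + 0.07033j) = -0.00127 + 0.00214j  (running Σ = -0.31420 + 0.00007j)
  m=7: (0.00139 + 0.00166j) × (-0.04174 - 0.00050j) = -0.00006 - 0.00007j  (running Σ = -0.31426 - 0.00000j)
Σ over m = -0.31426 - 0.00000j; ×(4π/15) → -0.26327 - 0.00000j. Real part: -0.263272

-0.263272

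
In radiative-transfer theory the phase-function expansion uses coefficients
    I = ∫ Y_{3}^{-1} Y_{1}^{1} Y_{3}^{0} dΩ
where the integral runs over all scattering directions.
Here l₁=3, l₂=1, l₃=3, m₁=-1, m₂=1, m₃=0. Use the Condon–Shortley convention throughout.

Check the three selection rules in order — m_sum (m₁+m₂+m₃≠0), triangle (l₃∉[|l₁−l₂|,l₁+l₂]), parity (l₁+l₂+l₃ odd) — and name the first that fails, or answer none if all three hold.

parity

Σmᵢ = 0  ✓
l₃∈[|l₁−l₂|,l₁+l₂]=[2,4], have l₃=3  ✓
Σlᵢ = 7 ⇒ odd  ✗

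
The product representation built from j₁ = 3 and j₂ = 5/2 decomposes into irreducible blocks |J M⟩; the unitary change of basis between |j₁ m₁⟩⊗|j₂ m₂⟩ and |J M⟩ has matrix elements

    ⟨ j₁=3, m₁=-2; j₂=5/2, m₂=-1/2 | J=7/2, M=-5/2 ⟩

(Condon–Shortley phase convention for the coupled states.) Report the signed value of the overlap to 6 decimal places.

j₁+j₂−J=2  J+j₁−j₂=4  J−j₁+j₂=3  j₁+j₂+J+1=10
(j₁±m₁, j₂±m₂, J±M) = (1,5,2,3,1,6)
P² = 4608/7
sum k=1..2:
  [1] −1/48 = -1/48
  [2] +1/72 = 1/72
S = -1/144
C² = P²·S² = 2/63 ; C = -0.178174

-0.178174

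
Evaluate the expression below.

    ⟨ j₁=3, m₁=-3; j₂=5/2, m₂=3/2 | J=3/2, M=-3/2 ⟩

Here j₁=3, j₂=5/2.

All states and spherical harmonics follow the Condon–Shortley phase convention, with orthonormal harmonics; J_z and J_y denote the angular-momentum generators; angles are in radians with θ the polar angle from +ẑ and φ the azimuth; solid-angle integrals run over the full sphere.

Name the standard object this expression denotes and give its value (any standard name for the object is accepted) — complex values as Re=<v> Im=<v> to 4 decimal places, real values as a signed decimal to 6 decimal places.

This is a Clebsch–Gordan (vector-coupling) coefficient.
triangle: 4!*2!*1!/8! = 48/40320
(j±m)!: 0!*6!*4!*1!*0!*3! = 103680
prefactor² = (2J+1)*Δ*N² = 3456/7
  k=4: +1/(4!*0!*2!*0!*0!*1!) = 1/48
Σ = 1/48  ⇒  CG² = 3456/7*(1/48)² = 3/14
CG = +√(3/14) = +0.462910

Clebsch–Gordan coefficient, +√(3/14) ≈ +0.462910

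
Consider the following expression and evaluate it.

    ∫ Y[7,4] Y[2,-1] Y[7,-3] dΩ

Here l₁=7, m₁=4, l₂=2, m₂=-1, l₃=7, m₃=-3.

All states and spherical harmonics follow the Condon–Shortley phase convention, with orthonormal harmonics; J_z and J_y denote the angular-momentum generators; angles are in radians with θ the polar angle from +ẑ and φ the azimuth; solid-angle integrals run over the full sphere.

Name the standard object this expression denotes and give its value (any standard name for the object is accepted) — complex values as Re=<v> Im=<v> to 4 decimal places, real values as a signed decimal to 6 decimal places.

Gaunt coefficient, +0.162315

This is a Gaunt coefficient — the integral of a triple product of spherical harmonics over the sphere.
m-sum 0 ✓  L=16 even ✓  5≤7≤9 ✓
Π(2lᵢ+1) = 15×5×15 = 1125
triangle coeff Δ(7,2,7) = 1/185640
Σ_t [0,2]: t=0:+1/2419200 t=1:−1/518400 t=2:+1/2419200 = -1/907200
(3j)²=56/3315 [(7 2 7; 0 0 0)], sign=+1
Σ_t [0,1]: t=0:+1/4354560 t=1:−1/14515200 = 1/6220800
(3j)²=77/4420 [(7 2 7; 4 -1 -3)], sign=+1
⇒ 4πI² = 16170/48841
I = (+1)√(16170/48841/(4π)) = 0.16231468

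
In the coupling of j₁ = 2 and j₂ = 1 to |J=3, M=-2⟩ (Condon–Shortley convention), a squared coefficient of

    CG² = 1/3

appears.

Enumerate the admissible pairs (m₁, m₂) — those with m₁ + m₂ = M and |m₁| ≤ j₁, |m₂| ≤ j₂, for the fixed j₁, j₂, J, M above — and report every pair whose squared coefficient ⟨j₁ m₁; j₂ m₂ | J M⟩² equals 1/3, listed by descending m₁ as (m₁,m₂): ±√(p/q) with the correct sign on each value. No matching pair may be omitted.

Admissible pairs with m₁+m₂ = M = -2: (-2,0), (-1,-1)
  (m₁,m₂)=(-1,-1): CG² = 2/3, CG = +√(2/3)
  (m₁,m₂)=(-2,0): CG² = 1/3, CG = +√(1/3)   ← matches the target
Pairs with CG² = 1/3: (-2,0): +√(1/3)

(-2,0): +√(1/3)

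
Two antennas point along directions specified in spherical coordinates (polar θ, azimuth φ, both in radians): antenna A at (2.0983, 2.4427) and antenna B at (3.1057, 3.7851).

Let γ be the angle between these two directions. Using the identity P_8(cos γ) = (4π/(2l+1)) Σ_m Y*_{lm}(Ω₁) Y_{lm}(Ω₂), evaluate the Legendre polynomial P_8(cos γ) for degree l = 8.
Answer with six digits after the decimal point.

-0.045197

Term-by-term m-sum for l=8 (normalisation 4π/17 = 0.739198):
  m=-8: (0.123312, 0.102198) × (0.000000, 0.000000) = (-0.000000, 0.000000)  (running Σ = (-0.000000, 0.000000))
  m=-7: (0.066764, 0.367189) × (-0.000000, 0.000000) = (-0.000000, -0.000000)  (running Σ = (-0.000000, -0.000000))
  m=-6: (-0.217649, 0.380986) × (-0.000000, 0.000000) = (-0.000000, -0.000000)  (running Σ = (-0.000000, -0.000000))
  m=-5: (-0.148159, 0.054565) × (-0.000001, 0.000000) = (0.000000, -0.000000)  (running Σ = (0.000000, -0.000000))
  m=-4: (0.250966, 0.090480) × (-0.000019, -0.000012) = (-0.000004, -0.000005)  (running Σ = (-0.000004, -0.000005))
  m=-3: (0.154357, 0.265950) × (-0.000226, -0.000602) = (0.000125, -0.000153)  (running Σ = (0.000121, -0.000158))
  m=-2: (0.021013, -0.120238) × (0.003695, -0.012670) = (-0.001446, -0.000711)  (running Σ = (-0.001324, -0.000868))
  m=-1: (0.254608, -0.213972) × (0.140072, -0.105055) = (0.013185, -0.056719)  (running Σ = (0.011860, -0.057588))
  m=0: (-0.074686, -0.000000) × (1.136290, 0.000000) = (-0.084864, -0.000000)  (running Σ = (-0.073004, -0.057588))
  m=1: (-0.254608, -0.213972) × (-0.140072, -0.105055) = (0.013185, 0.056719)  (running Σ = (-0.059820, -0.000868))
  m=2: (0.021013, 0.120238) × (0.003695, 0.012670) = (-0.001446, 0.000711)  (running Σ = (-0.061265, -0.000158))
  m=3: (-0.154357, 0.265950) × (0.000226, -0.000602) = (0.000125, 0.000153)  (running Σ = (-0.061140, -0.000005))
  m=4: (0.250966, -0.090480) × (-0.000019, 0.000012) = (-0.000004, 0.000005)  (running Σ = (-0.061144, -0.000000))
  m=5: (0.148159, 0.054565) × (0.000001, 0.000000) = (0.000000, 0.000000)  (running Σ = (-0.061144, -0.000000))
  m=6: (-0.217649, -0.380986) × (-0.000000, -0.000000) = (-0.000000, 0.000000)  (running Σ = (-0.061144, -0.000000))
  m=7: (-0.066764, 0.367189) × (0.000000, 0.000000) = (-0.000000, 0.000000)  (running Σ = (-0.061144, 0.000000))
  m=8: (0.123312, -0.102198) × (0.000000, -0.000000) = (-0.000000, -0.000000)  (running Σ = (-0.061144, -0.000000))
Accumulated sum (-0.061144, -0.000000); after 4π/(2l+1) scaling, (-0.045197, -0.000000) ⇒ P_8 = -0.045197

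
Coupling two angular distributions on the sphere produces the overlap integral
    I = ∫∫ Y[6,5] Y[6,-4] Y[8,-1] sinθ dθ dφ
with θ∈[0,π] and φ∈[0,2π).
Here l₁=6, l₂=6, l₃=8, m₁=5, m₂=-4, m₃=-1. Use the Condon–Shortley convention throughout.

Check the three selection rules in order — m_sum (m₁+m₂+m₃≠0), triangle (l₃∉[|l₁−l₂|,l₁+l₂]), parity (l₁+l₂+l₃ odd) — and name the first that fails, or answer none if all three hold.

none

azimuthal sum: 5 − 4 − 1 = 0  ✓
0 ≤ 8 ≤ 12 (triangle on l)  ✓
L = 6 + 6 + 8 = 20 (even)  ✓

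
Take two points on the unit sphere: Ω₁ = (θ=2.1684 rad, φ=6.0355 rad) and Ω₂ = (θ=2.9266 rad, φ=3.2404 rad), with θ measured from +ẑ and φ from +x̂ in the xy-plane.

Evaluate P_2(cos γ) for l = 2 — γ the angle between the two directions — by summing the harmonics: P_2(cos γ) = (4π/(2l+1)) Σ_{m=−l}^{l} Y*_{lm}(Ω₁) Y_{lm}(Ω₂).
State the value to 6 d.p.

Term-by-term m-sum for l=2 (normalisation 4π/5 = 2.513274):
  m=-2: (0.23225 - 0.12549j) × (0.01724 - 0.00345j) = 0.00357 - 0.00296j  (running Σ = 0.00357 - 0.00296j)
  m=-1: (-0.34838 + 0.08810j) × (0.16024 - 0.01588j) = -0.05442 + 0.01965j  (running Σ = -0.05085 + 0.01669j)
  m=0: (-0.01584 + 0.00000j) × (0.58772 + 0.00000j) = -0.00931 + 0.00000j  (running Σ = -0.06016 + 0.01669j)
  m=1: (0.34838 + 0.08810j) × (-0.16024 - 0.01588j) = -0.05442 - 0.01965j  (running Σ = -0.11459 - 0.00296j)
  m=2: (0.23225 + 0.12549j) × (0.01724 + 0.00345j) = 0.00357 + 0.00296j  (running Σ = -0.11102 - 0.00000j)
Total Σ_m = -0.11102 - 0.00000j. Multiply by 2.513274: -0.27902 - 0.00000j. P_2(cos γ) = -0.279017

-0.279017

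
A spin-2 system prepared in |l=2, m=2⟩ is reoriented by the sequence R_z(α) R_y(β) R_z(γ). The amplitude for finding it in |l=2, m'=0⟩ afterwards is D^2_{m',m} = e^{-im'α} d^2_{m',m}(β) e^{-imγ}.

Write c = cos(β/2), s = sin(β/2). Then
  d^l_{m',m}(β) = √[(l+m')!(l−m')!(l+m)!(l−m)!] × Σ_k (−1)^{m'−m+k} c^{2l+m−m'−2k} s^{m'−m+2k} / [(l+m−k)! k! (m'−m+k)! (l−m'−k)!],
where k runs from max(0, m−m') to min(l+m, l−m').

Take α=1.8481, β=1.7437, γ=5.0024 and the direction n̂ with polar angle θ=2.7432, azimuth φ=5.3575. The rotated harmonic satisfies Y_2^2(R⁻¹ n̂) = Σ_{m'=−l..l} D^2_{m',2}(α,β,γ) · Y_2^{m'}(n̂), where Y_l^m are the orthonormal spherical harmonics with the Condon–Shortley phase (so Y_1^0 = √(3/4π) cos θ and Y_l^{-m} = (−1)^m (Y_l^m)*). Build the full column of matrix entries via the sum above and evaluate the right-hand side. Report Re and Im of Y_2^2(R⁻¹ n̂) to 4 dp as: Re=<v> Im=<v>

Need the full column D^2_{m',2} for m'=−2..2 at α=1.8481, β=1.7437, γ=5.0024.
cos(β/2)=0.643411, sin(β/2)=0.765521
d^2_{-2,2}: single k=4 term ⇒ +0.343421;  D = +0.343311-0.008727i
d^2_{-1,2}: single k=3 term ⇒ +0.577284;  D = -0.172098-0.551034i
d^2_{0,2}: single k=2 term ⇒ +0.594247;  D = -0.497058+0.325672i
d^2_{1,2}: single k=1 term ⇒ +0.407806;  D = +0.308340+0.266893i
d^2_{2,2}: single k=0 term ⇒ +0.171378;  D = +0.072402-0.155333i
Y_2^{m'}(θ=2.7432,φ=5.3575) and Σ D·Y over m':
  (+0.3433-0.0087i)·(-0.0161+0.0559i)  (-0.1721-0.5510i)·(-0.1661-0.2207i)  (-0.4971+0.3257i)·(+0.4884+0.0000i)  (+0.3083+0.2669i)·(+0.1661-0.2207i)  (+0.0724-0.1553i)·(-0.0161-0.0559i)
Y_2^2(R⁻¹ n̂) = -0.240556+0.282610i

Re=-0.2406 Im=0.2826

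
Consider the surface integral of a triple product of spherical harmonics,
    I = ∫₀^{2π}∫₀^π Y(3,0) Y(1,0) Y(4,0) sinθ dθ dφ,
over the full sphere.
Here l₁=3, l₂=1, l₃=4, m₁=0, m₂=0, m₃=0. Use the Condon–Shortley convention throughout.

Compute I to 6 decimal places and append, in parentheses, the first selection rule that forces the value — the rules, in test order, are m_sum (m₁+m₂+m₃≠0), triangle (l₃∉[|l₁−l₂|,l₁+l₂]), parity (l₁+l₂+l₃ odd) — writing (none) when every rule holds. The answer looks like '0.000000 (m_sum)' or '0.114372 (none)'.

0.246233 (none)

Checks pass: Σm=0; 8 even; l₃=4∈[2,4].
(2·3+1)(2·1+1)(2·4+1) = 189
Δ: 0! 6! 2! / 9! → 1/252
sum: t=0:+1/36 = 1/36
3j²(3 1 4; 0 0 0) = Δ·Π!·Σ² = 4/63  (sign +1)
(m-triple is (0,0,0) — same symbol as above.)
combine: 4πI² = 189·4/63·4/63 = 16/21
take √, sign +1: I = 0.24623252
No selection rule forces the value: the integral is nonzero (none).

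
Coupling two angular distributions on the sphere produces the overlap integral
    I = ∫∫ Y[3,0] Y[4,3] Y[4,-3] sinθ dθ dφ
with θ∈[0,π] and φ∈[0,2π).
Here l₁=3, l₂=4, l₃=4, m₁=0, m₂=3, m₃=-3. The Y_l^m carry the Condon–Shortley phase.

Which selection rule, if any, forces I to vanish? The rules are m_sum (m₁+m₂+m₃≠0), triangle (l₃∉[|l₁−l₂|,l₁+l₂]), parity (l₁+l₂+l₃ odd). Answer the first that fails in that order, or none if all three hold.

Σmᵢ = 0  ✓
l₃∈[|l₁−l₂|,l₁+l₂]=[1,7], have l₃=4  ✓
Σlᵢ = 11 ⇒ odd  ✗

parity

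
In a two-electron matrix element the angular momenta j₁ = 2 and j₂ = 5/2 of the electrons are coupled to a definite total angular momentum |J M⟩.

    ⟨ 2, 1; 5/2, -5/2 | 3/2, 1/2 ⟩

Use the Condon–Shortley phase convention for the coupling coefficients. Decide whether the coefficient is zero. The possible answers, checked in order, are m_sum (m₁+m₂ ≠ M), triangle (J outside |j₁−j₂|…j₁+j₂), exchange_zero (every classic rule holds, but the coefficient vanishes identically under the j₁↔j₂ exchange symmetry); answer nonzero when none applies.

m_sum

m-sum: m₁+m₂ = 1+(-5/2) = -3/2, M = 1/2  ✗ ⇒ coefficient is 0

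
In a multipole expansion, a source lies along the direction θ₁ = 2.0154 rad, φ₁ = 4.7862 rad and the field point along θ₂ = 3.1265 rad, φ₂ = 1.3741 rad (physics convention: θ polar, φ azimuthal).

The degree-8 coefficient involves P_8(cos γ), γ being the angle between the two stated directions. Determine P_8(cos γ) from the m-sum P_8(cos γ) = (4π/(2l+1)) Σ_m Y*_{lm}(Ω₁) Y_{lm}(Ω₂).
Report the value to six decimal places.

-0.248772

Term-by-term m-sum for l=8 (normalisation 4π/17 = 0.739198):
  m=-8: (0.18891 + 0.12662j) × (-0.00000 + 0.00000j) = -0.00000 + 0.00000j  (running Σ = -0.00000 + 0.00000j)
  m=-7: (0.21409 - 0.37682j) × (0.00000 - 0.00000j) = 0.00000 - 0.00000j  (running Σ = 0.00000 - 0.00000j)
  m=-6: (-0.32678 - 0.15499j) × (-0.00000 - 0.00000j) = -0.00000 + 0.00000j  (running Σ = -0.00000 + 0.00000j)
  m=-5: (0.01704 - 0.04405j) × (-0.00000 + 0.00000j) = 0.00000 + 0.00000j  (running Σ = 0.00000 + 0.00000j)
  m=-4: (-0.34083 - 0.10366j) × (0.00000 + 0.00000j) = -0.00000 - 0.00000j  (running Σ = -0.00000 - 0.00000j)
  m=-3: (-0.02884 + 0.12811j) × (0.00003 - 0.00004j) = 0.00000 + 0.00000j  (running Σ = 0.00000 + 0.00000j)
  m=-2: (-0.29027 - 0.04316j) × (-0.00217 - 0.00090j) = 0.00059 + 0.00035j  (running Σ = 0.00059 + 0.00036j)
  m=-1: (-0.01433 + 0.19382j) × (-0.01453 + 0.07289j) = -0.01392 - 0.00386j  (running Σ = -0.01333 - 0.00350j)
  m=0: (-0.26753 + 0.00000j) × (1.15834 + 0.00000j) = -0.30989 + 0.00000j  (running Σ = -0.32322 - 0.00350j)
  m=1: (0.01433 + 0.19382j) × (0.01453 + 0.07289j) = -0.01392 + 0.00386j  (running Σ = -0.33714 + 0.00036j)
  m=2: (-0.29027 + 0.04316j) × (-0.00217 + 0.00090j) = 0.00059 - 0.00035j  (running Σ = -0.33655 + 0.00000j)
  m=3: (0.02884 + 0.12811j) × (-0.00003 - 0.00004j) = 0.00000 - 0.00000j  (running Σ = -0.33654 - 0.00000j)
  m=4: (-0.34083 + 0.10366j) × (0.00000 - 0.00000j) = -0.00000 + 0.00000j  (running Σ = -0.33654 + 0.00000j)
  m=5: (-0.01704 - 0.04405j) × (0.00000 + 0.00000j) = 0.00000 - 0.00000j  (running Σ = -0.33654 + 0.00000j)
  m=6: (-0.32678 + 0.15499j) × (-0.00000 + 0.00000j) = -0.00000 - 0.00000j  (running Σ = -0.33654 - 0.00000j)
  m=7: (-0.21409 - 0.37682j) × (-0.00000 - 0.00000j) = 0.00000 + 0.00000j  (running Σ = -0.33654 + 0.00000j)
  m=8: (0.18891 - 0.12662j) × (-0.00000 - 0.00000j) = -0.00000 - 0.00000j  (running Σ = -0.33654 + 0.00000j)
Total Σ_m = -0.33654 + 0.00000j. Multiply by 0.739198: -0.24877 + 0.00000j. P_8(cos γ) = -0.248772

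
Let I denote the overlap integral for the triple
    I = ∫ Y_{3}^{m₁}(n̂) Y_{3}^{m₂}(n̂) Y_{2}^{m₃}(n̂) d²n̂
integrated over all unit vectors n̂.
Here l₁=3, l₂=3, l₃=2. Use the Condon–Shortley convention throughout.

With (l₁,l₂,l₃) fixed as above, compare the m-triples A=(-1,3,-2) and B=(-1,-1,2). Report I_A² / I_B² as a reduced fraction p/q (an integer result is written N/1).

5/12

l's match ⇒ only the (l;m) 3-j factors differ between A and B.
A: triangle coeff Δ(3,3,2) = 1/3780; Σ_t [4,4]: t=4:+1/96 = 1/96; (3j)²=1/42 [(3 3 2; -1 3 -2)], sign=+1
B: triangle coeff Δ(3,3,2) = 1/3780; Σ_t [2,2]: t=2:+1/16 = 1/16; (3j)²=2/35 [(3 3 2; -1 -1 2)], sign=+1
I_A²/I_B² = (1/42)/(2/35) = 5/12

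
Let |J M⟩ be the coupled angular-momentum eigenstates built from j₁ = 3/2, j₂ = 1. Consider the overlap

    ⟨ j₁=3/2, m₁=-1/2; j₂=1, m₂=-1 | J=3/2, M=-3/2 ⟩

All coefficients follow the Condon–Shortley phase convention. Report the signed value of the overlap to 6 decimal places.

triangle: 1!×2!×1!/5! = 2/120
(j±m)!: 1!×2!×0!×2!×0!×3! = 24
prefactor² = (2J+1)×Δ×N² = 8/5
  k=0: +1/(0!×1!×2!×0!×0!×1!) = 1/2
Σ = 1/2  ⇒  CG² = 8/5×(1/2)² = 2/5
CG = +√(2/5) = +0.632456

+0.632456  (= +√(2/5))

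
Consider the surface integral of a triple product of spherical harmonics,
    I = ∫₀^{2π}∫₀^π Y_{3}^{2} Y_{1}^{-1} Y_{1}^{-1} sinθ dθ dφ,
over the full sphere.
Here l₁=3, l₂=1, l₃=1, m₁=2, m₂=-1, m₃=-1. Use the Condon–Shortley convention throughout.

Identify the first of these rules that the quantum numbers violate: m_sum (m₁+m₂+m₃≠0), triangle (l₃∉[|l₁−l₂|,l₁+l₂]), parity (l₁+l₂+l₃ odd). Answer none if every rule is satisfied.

Σmᵢ = 0  ✓
l₃∈[|l₁−l₂|,l₁+l₂]=[2,4] required, l₃=1 fails  ✗
Σlᵢ = 5 ⇒ odd

triangle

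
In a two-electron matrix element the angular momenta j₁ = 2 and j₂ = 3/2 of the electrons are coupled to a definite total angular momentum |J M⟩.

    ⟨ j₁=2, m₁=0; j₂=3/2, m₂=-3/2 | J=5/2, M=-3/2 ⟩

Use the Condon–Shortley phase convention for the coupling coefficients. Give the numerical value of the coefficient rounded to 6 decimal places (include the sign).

j₁+j₂−J=1  J+j₁−j₂=3  J−j₁+j₂=2  j₁+j₂+J+1=7
(j₁±m₁, j₂±m₂, J±M) = (2,2,0,3,1,4)
P² = 288/35
sum k=0..0:
  [0] +1/4 = 1/4
S = 1/4
C² = P²·S² = 18/35 ; C = +0.717137

+0.717137  (= +√(18/35))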